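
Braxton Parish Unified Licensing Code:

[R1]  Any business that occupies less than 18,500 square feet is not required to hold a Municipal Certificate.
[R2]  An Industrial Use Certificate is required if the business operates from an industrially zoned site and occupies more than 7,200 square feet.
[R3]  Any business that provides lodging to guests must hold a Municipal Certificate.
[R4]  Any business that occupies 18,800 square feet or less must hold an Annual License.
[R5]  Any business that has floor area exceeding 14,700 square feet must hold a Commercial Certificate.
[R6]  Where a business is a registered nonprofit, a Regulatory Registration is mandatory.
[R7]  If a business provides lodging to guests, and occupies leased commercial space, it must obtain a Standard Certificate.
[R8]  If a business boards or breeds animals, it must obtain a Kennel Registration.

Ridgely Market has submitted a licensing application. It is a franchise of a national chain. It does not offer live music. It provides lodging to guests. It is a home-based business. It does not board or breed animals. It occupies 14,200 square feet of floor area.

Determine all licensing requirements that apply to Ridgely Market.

Annual License

[R1] floor area 14,200 square feet < 18,500 square feet → exempt from Municipal Certificate.
[R2] is a home-based business (not: operates from an industrially zoned site); floor area 14,200 square feet > 7,200 square feet → Industrial Use Certificate not required.
[R3] provides lodging to guests → Municipal Certificate required.
[R4] floor area 14,200 square feet ≤ 18,800 square feet → Annual License required.
[R5] floor area 14,200 square feet ≤ 14,700 square feet → Commercial Certificate not required.
[R6] is a franchise of a national chain (not: is a registered nonprofit) → Regulatory Registration not required.
[R7] provides lodging to guests; is a home-based business (not: occupies leased commercial space) → Standard Certificate not required.
[R8] does not board or breed animals → Kennel Registration not required.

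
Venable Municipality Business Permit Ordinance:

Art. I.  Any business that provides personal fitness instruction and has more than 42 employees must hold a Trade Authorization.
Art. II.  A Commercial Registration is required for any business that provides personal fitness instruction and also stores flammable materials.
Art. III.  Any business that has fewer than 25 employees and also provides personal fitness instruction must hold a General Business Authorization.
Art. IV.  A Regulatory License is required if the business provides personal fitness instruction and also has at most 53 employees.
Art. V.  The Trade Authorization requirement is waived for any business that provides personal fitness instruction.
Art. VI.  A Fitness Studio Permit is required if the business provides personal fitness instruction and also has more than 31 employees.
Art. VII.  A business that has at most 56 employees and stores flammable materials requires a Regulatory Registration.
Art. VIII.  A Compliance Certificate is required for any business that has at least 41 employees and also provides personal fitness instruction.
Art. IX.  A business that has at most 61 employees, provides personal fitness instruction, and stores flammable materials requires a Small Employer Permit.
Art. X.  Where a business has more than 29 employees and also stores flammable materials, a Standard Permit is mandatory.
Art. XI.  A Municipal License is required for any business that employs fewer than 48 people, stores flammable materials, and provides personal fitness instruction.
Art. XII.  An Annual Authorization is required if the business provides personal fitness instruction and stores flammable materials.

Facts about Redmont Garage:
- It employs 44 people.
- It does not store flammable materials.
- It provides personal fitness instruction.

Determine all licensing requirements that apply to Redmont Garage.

Compliance Certificate, Fitness Studio Permit, Regulatory License

Art. I. provides personal fitness instruction; employees 44 > 42 → Trade Authorization required.
Art. II. provides personal fitness instruction; does not store flammable materials → Commercial Registration not required.
Art. III. employees 44 ≥ 25; provides personal fitness instruction → General Business Authorization not required.
Art. IV. provides personal fitness instruction; employees 44 ≤ 53 → Regulatory License required.
Art. V. provides personal fitness instruction → exempt from Trade Authorization.
Art. VI. provides personal fitness instruction; employees 44 > 31 → Fitness Studio Permit required.
Art. VII. employees 44 ≤ 56; does not store flammable materials → Regulatory Registration not required.
Art. VIII. employees 44 ≥ 41; provides personal fitness instruction → Compliance Certificate required.
Art. IX. employees 44 ≤ 61; provides personal fitness instruction; does not store flammable materials → Small Employer Permit not required.
Art. X. employees 44 > 29; does not store flammable materials → Standard Permit not required.
Art. XI. employees 44 < 48; does not store flammable materials; provides personal fitness instruction → Municipal License not required.
Art. XII. provides personal fitness instruction; does not store flammable materials → Annual Authorization not required.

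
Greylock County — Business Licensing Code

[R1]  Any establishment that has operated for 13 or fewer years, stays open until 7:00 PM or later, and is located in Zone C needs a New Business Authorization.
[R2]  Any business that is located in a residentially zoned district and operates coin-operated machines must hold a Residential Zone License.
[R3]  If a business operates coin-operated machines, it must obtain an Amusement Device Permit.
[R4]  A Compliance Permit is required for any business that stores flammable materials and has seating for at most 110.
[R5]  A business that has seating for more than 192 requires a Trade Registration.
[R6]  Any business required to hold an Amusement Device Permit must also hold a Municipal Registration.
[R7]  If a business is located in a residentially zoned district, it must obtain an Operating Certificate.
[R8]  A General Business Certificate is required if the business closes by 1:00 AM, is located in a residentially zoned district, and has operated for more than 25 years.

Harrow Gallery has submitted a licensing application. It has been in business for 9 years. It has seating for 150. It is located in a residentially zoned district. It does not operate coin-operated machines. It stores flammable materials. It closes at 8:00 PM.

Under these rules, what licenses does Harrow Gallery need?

[R1] years in business 9 ≤ 13; closes 8:00 PM, after 7:00 PM; is located in a residentially zoned district (not: is located in Zone C) → New Business Authorization not required.
[R2] is located in a residentially zoned district; does not operate coin-operated machines → Residential Zone License not required.
[R3] does not operate coin-operated machines → Amusement Device Permit not required.
[R4] stores flammable materials; seating 150 > 110 → Compliance Permit not required.
[R5] seating 150 ≤ 192 → Trade Registration not required.
[R6] Amusement Device Permit is not required → no effect.
[R7] is located in a residentially zoned district → Operating Certificate required.
[R8] closes 8:00 PM, at/before 1:00 AM; is located in a residentially zoned district; years in business 9 ≤ 25 → General Business Certificate not required.

Operating Certificate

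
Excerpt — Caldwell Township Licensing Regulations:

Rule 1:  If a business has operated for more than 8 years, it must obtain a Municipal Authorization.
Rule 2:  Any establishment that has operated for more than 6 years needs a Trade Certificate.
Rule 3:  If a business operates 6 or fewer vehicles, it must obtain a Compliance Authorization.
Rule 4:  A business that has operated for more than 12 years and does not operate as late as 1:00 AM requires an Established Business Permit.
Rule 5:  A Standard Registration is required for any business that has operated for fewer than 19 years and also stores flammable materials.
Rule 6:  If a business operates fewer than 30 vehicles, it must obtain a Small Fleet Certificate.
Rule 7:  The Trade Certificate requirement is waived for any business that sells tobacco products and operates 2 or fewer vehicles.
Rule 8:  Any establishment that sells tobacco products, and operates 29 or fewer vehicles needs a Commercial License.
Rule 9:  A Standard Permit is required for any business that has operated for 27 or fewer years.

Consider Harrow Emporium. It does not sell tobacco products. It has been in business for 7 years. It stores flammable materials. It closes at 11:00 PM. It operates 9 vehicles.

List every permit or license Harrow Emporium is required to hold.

Rule 1: years in business 7 ≤ 8 → Municipal Authorization not required.
Rule 2: years in business 7 > 6 → Trade Certificate required.
Rule 3: vehicles 9 > 6 → Compliance Authorization not required.
Rule 4: years in business 7 ≤ 12; closes 11:00 PM, at/before 1:00 AM → Established Business Permit not required.
Rule 5: years in business 7 < 19; stores flammable materials → Standard Registration required.
Rule 6: vehicles 9 < 30 → Small Fleet Certificate required.
Rule 7: does not sell tobacco products; vehicles 9 > 2 → Trade Certificate exemption does not apply.
Rule 8: does not sell tobacco products; vehicles 9 ≤ 29 → Commercial License not required.
Rule 9: years in business 7 ≤ 27 → Standard Permit required.

Small Fleet Certificate, Standard Permit, Standard Registration, Trade Certificate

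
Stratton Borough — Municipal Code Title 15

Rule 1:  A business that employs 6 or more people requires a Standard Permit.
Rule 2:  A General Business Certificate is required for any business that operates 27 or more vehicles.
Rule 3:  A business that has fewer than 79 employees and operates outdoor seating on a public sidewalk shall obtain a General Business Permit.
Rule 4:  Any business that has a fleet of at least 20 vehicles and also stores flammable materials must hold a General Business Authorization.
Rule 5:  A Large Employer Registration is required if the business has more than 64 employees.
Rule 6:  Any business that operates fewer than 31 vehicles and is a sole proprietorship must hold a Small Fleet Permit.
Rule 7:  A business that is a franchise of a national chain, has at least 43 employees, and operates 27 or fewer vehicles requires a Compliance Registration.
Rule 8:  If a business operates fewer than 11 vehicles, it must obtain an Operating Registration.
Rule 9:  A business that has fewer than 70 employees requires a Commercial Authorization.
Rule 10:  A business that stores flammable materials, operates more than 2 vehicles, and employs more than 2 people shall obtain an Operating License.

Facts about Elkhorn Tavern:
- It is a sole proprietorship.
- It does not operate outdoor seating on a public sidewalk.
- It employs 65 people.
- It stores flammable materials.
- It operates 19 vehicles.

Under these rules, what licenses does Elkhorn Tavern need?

Rule 1: employees 65 ≥ 6 → Standard Permit required.
Rule 2: vehicles 19 < 27 → General Business Certificate not required.
Rule 3: employees 65 < 79; does not operate outdoor seating on a public sidewalk → General Business Permit not required.
Rule 4: vehicles 19 < 20; stores flammable materials → General Business Authorization not required.
Rule 5: employees 65 > 64 → Large Employer Registration required.
Rule 6: vehicles 19 < 31; is a sole proprietorship → Small Fleet Permit required.
Rule 7: is a sole proprietorship (not: is a franchise of a national chain); employees 65 ≥ 43; vehicles 19 ≤ 27 → Compliance Registration not required.
Rule 8: vehicles 19 ≥ 11 → Operating Registration not required.
Rule 9: employees 65 < 70 → Commercial Authorization required.
Rule 10: stores flammable materials; vehicles 19 > 2; employees 65 > 2 → Operating License required.

Commercial Authorization, Large Employer Registration, Operating License, Small Fleet Permit, Standard Permit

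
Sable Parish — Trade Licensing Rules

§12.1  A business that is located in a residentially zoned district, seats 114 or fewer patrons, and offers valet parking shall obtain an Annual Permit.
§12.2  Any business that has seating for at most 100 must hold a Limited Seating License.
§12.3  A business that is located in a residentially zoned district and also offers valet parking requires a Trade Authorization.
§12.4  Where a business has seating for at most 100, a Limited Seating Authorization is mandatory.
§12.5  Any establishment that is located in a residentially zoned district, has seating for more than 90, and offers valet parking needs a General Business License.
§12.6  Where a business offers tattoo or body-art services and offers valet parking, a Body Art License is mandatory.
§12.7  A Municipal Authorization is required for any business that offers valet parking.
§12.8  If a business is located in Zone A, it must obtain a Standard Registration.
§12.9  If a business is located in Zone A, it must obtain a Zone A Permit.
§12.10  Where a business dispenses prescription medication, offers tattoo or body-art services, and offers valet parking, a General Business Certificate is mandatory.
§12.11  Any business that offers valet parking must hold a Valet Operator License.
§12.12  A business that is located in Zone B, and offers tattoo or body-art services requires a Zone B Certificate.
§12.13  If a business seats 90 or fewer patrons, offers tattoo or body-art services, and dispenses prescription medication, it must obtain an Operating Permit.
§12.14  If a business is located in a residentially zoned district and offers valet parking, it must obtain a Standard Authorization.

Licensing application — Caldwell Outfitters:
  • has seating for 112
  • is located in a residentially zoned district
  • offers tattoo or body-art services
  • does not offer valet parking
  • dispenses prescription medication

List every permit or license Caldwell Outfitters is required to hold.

None

§12.1 is located in a residentially zoned district; seating 112 ≤ 114; does not offer valet parking → Annual Permit not required.
§12.2 seating 112 > 100 → Limited Seating License not required.
§12.3 is located in a residentially zoned district; does not offer valet parking → Trade Authorization not required.
§12.4 seating 112 > 100 → Limited Seating Authorization not required.
§12.5 is located in a residentially zoned district; seating 112 > 90; does not offer valet parking → General Business License not required.
§12.6 offers tattoo or body-art services; does not offer valet parking → Body Art License not required.
§12.7 does not offer valet parking → Municipal Authorization not required.
§12.8 is located in a residentially zoned district (not: is located in Zone A) → Standard Registration not required.
§12.9 is located in a residentially zoned district (not: is located in Zone A) → Zone A Permit not required.
§12.10 dispenses prescription medication; offers tattoo or body-art services; does not offer valet parking → General Business Certificate not required.
§12.11 does not offer valet parking → Valet Operator License not required.
§12.12 is located in a residentially zoned district (not: is located in Zone B); offers tattoo or body-art services → Zone B Certificate not required.
§12.13 seating 112 > 90; offers tattoo or body-art services; dispenses prescription medication → Operating Permit not required.
§12.14 is located in a residentially zoned district; does not offer valet parking → Standard Authorization not required.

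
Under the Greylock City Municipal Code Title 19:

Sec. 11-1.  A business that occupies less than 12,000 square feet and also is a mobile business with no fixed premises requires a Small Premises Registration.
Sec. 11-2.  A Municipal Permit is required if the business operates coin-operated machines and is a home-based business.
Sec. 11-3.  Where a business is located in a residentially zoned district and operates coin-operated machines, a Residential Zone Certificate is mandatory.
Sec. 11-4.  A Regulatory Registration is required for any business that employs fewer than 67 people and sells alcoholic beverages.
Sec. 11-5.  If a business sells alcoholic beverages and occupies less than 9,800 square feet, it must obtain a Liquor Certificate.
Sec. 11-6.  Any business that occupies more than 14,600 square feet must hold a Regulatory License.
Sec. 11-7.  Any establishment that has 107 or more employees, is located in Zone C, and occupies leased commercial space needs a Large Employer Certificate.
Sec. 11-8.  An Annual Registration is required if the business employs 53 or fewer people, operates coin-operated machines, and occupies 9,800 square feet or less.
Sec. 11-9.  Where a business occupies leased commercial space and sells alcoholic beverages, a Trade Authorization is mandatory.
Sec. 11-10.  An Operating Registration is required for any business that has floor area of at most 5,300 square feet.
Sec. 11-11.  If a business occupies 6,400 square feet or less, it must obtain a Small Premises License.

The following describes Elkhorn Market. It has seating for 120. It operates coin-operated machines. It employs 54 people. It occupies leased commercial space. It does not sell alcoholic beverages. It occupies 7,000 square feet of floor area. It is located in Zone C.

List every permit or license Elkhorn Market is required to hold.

Sec. 11-1. floor area 7,000 square feet < 12,000 square feet; occupies leased commercial space (not: is a mobile business with no fixed premises) → Small Premises Registration not required.
Sec. 11-2. operates coin-operated machines; occupies leased commercial space (not: is a home-based business) → Municipal Permit not required.
Sec. 11-3. is located in Zone C (not: is located in a residentially zoned district); operates coin-operated machines → Residential Zone Certificate not required.
Sec. 11-4. employees 54 < 67; does not sell alcoholic beverages → Regulatory Registration not required.
Sec. 11-5. does not sell alcoholic beverages; floor area 7,000 square feet < 9,800 square feet → Liquor Certificate not required.
Sec. 11-6. floor area 7,000 square feet ≤ 14,600 square feet → Regulatory License not required.
Sec. 11-7. employees 54 < 107; is located in Zone C; occupies leased commercial space → Large Employer Certificate not required.
Sec. 11-8. employees 54 > 53; operates coin-operated machines; floor area 7,000 square feet ≤ 9,800 square feet → Annual Registration not required.
Sec. 11-9. occupies leased commercial space; does not sell alcoholic beverages → Trade Authorization not required.
Sec. 11-10. floor area 7,000 square feet > 5,300 square feet → Operating Registration not required.
Sec. 11-11. floor area 7,000 square feet > 6,400 square feet → Small Premises License not required.

None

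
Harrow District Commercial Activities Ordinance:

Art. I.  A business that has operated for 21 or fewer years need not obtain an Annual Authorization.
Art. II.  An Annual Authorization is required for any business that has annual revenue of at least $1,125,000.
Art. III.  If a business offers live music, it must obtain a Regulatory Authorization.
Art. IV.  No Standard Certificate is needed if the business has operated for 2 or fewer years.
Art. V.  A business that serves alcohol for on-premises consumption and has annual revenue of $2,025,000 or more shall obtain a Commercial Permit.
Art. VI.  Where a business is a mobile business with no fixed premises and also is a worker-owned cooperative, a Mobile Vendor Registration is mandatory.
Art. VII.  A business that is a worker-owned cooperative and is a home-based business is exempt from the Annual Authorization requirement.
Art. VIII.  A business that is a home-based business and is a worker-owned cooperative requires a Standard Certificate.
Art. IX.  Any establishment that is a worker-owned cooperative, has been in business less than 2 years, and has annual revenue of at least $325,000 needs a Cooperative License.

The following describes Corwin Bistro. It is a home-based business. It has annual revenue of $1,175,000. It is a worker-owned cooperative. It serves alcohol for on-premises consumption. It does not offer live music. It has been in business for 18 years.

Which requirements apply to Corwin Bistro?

Standard Certificate

Art. I. years in business 18 ≤ 21 → exempt from Annual Authorization.
Art. II. revenue $1,175,000 ≥ $1,125,000 → Annual Authorization required.
Art. III. does not offer live music → Regulatory Authorization not required.
Art. IV. years in business 18 > 2 → Standard Certificate exemption does not apply.
Art. V. serves alcohol for on-premises consumption; revenue $1,175,000 < $2,025,000 → Commercial Permit not required.
Art. VI. is a home-based business (not: is a mobile business with no fixed premises); is a worker-owned cooperative → Mobile Vendor Registration not required.
Art. VII. is a worker-owned cooperative; is a home-based business → exempt from Annual Authorization.
Art. VIII. is a home-based business; is a worker-owned cooperative → Standard Certificate required.
Art. IX. is a worker-owned cooperative; years in business 18 ≥ 2; revenue $1,175,000 ≥ $325,000 → Cooperative License not required.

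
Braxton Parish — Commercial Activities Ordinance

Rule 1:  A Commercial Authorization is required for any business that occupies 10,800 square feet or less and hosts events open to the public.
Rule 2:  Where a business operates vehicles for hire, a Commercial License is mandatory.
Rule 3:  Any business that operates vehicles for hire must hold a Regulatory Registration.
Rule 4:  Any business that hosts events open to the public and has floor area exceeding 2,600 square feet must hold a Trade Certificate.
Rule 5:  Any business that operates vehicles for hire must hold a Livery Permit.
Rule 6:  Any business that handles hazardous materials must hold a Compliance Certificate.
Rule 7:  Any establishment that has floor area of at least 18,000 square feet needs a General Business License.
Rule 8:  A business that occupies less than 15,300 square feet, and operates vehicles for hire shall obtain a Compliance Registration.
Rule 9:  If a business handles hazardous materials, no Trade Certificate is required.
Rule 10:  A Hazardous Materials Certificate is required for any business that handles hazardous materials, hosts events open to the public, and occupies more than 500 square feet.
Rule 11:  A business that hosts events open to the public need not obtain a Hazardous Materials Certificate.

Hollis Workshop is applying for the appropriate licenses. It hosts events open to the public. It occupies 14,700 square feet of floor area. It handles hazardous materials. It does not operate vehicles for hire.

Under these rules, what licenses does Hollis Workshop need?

Compliance Certificate

Rule 1: floor area 14,700 square feet > 10,800 square feet; hosts events open to the public → Commercial Authorization not required.
Rule 2: does not operate vehicles for hire → Commercial License not required.
Rule 3: does not operate vehicles for hire → Regulatory Registration not required.
Rule 4: hosts events open to the public; floor area 14,700 square feet > 2,600 square feet → Trade Certificate required.
Rule 5: does not operate vehicles for hire → Livery Permit not required.
Rule 6: handles hazardous materials → Compliance Certificate required.
Rule 7: floor area 14,700 square feet < 18,000 square feet → General Business License not required.
Rule 8: floor area 14,700 square feet < 15,300 square feet; does not operate vehicles for hire → Compliance Registration not required.
Rule 9: handles hazardous materials → exempt from Trade Certificate.
Rule 10: handles hazardous materials; hosts events open to the public; floor area 14,700 square feet > 500 square feet → Hazardous Materials Certificate required.
Rule 11: hosts events open to the public → exempt from Hazardous Materials Certificate.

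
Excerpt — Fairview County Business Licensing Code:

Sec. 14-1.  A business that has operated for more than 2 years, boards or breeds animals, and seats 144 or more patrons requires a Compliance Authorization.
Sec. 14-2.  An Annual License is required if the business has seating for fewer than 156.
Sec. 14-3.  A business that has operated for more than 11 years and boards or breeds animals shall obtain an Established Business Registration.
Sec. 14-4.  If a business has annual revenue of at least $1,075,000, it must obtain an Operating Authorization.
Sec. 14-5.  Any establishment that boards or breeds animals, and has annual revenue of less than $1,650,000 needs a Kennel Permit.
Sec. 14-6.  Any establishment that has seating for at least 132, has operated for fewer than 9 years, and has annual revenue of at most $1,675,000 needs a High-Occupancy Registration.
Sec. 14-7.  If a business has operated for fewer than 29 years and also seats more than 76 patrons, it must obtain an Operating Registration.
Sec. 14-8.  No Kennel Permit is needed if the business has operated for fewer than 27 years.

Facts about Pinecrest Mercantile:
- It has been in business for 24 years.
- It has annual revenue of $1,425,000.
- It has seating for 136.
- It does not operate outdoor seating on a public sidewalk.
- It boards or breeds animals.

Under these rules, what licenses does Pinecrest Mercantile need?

Sec. 14-1. years in business 24 > 2; boards or breeds animals; seating 136 < 144 → Compliance Authorization not required.
Sec. 14-2. seating 136 < 156 → Annual License required.
Sec. 14-3. years in business 24 > 11; boards or breeds animals → Established Business Registration required.
Sec. 14-4. revenue $1,425,000 ≥ $1,075,000 → Operating Authorization required.
Sec. 14-5. boards or breeds animals; revenue $1,425,000 < $1,650,000 → Kennel Permit required.
Sec. 14-6. seating 136 ≥ 132; years in business 24 ≥ 9; revenue $1,425,000 ≤ $1,675,000 → High-Occupancy Registration not required.
Sec. 14-7. years in business 24 < 29; seating 136 > 76 → Operating Registration required.
Sec. 14-8. years in business 24 < 27 → exempt from Kennel Permit.

Annual License, Established Business Registration, Operating Authorization, Operating Registration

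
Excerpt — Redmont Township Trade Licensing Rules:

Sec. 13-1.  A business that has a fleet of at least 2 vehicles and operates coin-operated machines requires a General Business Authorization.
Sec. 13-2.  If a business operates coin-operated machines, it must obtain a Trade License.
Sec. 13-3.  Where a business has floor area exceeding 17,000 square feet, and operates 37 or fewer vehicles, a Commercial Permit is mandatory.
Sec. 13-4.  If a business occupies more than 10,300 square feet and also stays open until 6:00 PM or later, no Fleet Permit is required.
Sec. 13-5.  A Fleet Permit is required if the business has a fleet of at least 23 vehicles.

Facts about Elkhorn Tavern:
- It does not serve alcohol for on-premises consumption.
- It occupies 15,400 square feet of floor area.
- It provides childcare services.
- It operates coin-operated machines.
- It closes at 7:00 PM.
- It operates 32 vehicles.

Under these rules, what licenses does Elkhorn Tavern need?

General Business Authorization, Trade License

Sec. 13-1. vehicles 32 ≥ 2; operates coin-operated machines → General Business Authorization required.
Sec. 13-2. operates coin-operated machines → Trade License required.
Sec. 13-3. floor area 15,400 square feet ≤ 17,000 square feet; vehicles 32 ≤ 37 → Commercial Permit not required.
Sec. 13-4. floor area 15,400 square feet > 10,300 square feet; closes 7:00 PM, after 6:00 PM → exempt from Fleet Permit.
Sec. 13-5. vehicles 32 ≥ 23 → Fleet Permit required.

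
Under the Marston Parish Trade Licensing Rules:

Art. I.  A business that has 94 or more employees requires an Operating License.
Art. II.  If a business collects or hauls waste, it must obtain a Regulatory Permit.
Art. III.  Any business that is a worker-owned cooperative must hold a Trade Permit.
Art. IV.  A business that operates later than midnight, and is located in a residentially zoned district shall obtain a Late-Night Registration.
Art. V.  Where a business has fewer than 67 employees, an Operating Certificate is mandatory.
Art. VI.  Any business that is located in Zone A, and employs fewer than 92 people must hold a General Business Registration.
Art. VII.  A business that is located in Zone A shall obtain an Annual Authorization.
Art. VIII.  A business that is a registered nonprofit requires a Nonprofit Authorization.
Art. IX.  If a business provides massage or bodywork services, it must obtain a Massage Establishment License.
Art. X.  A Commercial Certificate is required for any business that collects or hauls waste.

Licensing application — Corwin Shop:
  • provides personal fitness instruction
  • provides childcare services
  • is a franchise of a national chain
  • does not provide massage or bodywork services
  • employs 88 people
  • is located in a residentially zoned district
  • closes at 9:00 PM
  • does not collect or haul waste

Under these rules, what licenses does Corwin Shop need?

Art. I. employees 88 < 94 → Operating License not required.
Art. II. does not collect or haul waste → Regulatory Permit not required.
Art. III. is a franchise of a national chain (not: is a worker-owned cooperative) → Trade Permit not required.
Art. IV. closes 9:00 PM, at/before midnight; is located in a residentially zoned district → Late-Night Registration not required.
Art. V. employees 88 ≥ 67 → Operating Certificate not required.
Art. VI. is located in a residentially zoned district (not: is located in Zone A); employees 88 < 92 → General Business Registration not required.
Art. VII. is located in a residentially zoned district (not: is located in Zone A) → Annual Authorization not required.
Art. VIII. is a franchise of a national chain (not: is a registered nonprofit) → Nonprofit Authorization not required.
Art. IX. does not provide massage or bodywork services → Massage Establishment License not required.
Art. X. does not collect or haul waste → Commercial Certificate not required.

None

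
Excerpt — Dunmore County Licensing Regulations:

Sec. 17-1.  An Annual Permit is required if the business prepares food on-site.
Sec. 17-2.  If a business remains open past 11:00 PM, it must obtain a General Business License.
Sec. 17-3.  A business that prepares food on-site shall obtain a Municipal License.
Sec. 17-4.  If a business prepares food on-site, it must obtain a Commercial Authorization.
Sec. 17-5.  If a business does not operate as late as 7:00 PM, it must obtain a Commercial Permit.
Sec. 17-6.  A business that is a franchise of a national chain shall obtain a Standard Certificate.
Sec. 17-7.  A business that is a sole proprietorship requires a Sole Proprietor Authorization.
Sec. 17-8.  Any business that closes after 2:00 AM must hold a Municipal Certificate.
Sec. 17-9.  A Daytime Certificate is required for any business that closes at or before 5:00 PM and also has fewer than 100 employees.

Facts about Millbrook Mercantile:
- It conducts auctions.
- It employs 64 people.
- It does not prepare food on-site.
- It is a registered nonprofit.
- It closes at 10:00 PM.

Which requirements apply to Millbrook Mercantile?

None

Sec. 17-1. does not prepare food on-site → Annual Permit not required.
Sec. 17-2. closes 10:00 PM, at/before 11:00 PM → General Business License not required.
Sec. 17-3. does not prepare food on-site → Municipal License not required.
Sec. 17-4. does not prepare food on-site → Commercial Authorization not required.
Sec. 17-5. closes 10:00 PM, after 7:00 PM → Commercial Permit not required.
Sec. 17-6. is a registered nonprofit (not: is a franchise of a national chain) → Standard Certificate not required.
Sec. 17-7. is a registered nonprofit (not: is a sole proprietorship) → Sole Proprietor Authorization not required.
Sec. 17-8. closes 10:00 PM, at/before 2:00 AM → Municipal Certificate not required.
Sec. 17-9. closes 10:00 PM, after 5:00 PM; employees 64 < 100 → Daytime Certificate not required.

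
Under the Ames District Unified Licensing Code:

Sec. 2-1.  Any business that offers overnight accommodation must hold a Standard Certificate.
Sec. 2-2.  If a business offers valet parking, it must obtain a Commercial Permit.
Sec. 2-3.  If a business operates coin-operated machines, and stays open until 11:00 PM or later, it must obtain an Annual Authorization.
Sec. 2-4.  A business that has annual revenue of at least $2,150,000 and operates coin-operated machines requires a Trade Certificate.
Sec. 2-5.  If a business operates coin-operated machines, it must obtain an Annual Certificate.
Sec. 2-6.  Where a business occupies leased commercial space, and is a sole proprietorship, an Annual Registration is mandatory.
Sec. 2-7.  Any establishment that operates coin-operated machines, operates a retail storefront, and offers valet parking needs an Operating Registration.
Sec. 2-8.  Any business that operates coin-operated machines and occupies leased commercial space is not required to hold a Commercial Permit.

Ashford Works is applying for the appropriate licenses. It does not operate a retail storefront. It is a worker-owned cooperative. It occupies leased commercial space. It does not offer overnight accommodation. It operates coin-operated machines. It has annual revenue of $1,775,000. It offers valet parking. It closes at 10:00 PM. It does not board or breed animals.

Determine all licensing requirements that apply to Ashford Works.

Annual Certificate

Sec. 2-1. does not offer overnight accommodation → Standard Certificate not required.
Sec. 2-2. offers valet parking → Commercial Permit required.
Sec. 2-3. operates coin-operated machines; closes 10:00 PM, at/before 11:00 PM → Annual Authorization not required.
Sec. 2-4. revenue $1,775,000 < $2,150,000; operates coin-operated machines → Trade Certificate not required.
Sec. 2-5. operates coin-operated machines → Annual Certificate required.
Sec. 2-6. occupies leased commercial space; is a worker-owned cooperative (not: is a sole proprietorship) → Annual Registration not required.
Sec. 2-7. operates coin-operated machines; does not operate a retail storefront; offers valet parking → Operating Registration not required.
Sec. 2-8. operates coin-operated machines; occupies leased commercial space → exempt from Commercial Permit.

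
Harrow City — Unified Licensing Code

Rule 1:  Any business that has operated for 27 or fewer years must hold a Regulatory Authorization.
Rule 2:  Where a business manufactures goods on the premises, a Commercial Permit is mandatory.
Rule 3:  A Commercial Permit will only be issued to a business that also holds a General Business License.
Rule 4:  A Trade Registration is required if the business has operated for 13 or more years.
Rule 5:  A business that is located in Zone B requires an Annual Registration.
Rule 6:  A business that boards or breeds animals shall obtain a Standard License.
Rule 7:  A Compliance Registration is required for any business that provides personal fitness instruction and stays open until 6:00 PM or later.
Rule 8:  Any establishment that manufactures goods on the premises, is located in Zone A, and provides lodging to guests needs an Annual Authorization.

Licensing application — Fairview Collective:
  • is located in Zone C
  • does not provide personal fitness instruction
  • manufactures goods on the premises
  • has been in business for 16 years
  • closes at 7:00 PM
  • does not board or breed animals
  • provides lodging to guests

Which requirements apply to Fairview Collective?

Commercial Permit, General Business License, Regulatory Authorization, Trade Registration

Rule 1: years in business 16 ≤ 27 → Regulatory Authorization required.
Rule 2: manufactures goods on the premises → Commercial Permit required.
Rule 3: Commercial Permit is required → General Business License also required.
Rule 4: years in business 16 ≥ 13 → Trade Registration required.
Rule 5: is located in Zone C (not: is located in Zone B) → Annual Registration not required.
Rule 6: does not board or breed animals → Standard License not required.
Rule 7: does not provide personal fitness instruction; closes 7:00 PM, after 6:00 PM → Compliance Registration not required.
Rule 8: manufactures goods on the premises; is located in Zone C (not: is located in Zone A); provides lodging to guests → Annual Authorization not required.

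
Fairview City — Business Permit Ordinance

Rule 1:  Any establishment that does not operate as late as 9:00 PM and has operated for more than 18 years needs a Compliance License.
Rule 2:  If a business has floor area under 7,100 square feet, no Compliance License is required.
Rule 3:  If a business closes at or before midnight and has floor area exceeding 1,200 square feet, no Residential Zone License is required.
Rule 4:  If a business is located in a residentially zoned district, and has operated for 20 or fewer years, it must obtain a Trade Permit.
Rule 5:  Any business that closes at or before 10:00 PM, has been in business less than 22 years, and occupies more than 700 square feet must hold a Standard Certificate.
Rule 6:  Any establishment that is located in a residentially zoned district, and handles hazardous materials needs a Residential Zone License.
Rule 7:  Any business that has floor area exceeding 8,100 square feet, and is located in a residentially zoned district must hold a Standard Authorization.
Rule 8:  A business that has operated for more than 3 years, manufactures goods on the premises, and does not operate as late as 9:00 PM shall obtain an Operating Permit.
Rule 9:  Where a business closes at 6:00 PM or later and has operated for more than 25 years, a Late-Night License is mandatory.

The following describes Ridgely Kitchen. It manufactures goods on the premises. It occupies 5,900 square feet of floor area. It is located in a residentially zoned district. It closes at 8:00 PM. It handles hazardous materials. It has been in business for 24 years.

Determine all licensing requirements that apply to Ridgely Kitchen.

Rule 1: closes 8:00 PM, at/before 9:00 PM; years in business 24 > 18 → Compliance License required.
Rule 2: floor area 5,900 square feet < 7,100 square feet → exempt from Compliance License.
Rule 3: closes 8:00 PM, at/before midnight; floor area 5,900 square feet > 1,200 square feet → exempt from Residential Zone License.
Rule 4: is located in a residentially zoned district; years in business 24 > 20 → Trade Permit not required.
Rule 5: closes 8:00 PM, at/before 10:00 PM; years in business 24 ≥ 22; floor area 5,900 square feet > 700 square feet → Standard Certificate not required.
Rule 6: is located in a residentially zoned district; handles hazardous materials → Residential Zone License required.
Rule 7: floor area 5,900 square feet ≤ 8,100 square feet; is located in a residentially zoned district → Standard Authorization not required.
Rule 8: years in business 24 > 3; manufactures goods on the premises; closes 8:00 PM, at/before 9:00 PM → Operating Permit required.
Rule 9: closes 8:00 PM, after 6:00 PM; years in business 24 ≤ 25 → Late-Night License not required.

Operating Permit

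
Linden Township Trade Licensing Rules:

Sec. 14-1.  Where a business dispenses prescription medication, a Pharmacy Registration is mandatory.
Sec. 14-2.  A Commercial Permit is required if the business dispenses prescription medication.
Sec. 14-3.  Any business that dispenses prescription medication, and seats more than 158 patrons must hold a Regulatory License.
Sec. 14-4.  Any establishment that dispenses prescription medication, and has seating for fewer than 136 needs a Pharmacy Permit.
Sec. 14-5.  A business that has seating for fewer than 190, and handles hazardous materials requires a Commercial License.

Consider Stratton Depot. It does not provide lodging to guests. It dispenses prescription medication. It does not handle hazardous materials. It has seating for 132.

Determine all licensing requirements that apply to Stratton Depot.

Commercial Permit, Pharmacy Permit, Pharmacy Registration

Sec. 14-1. dispenses prescription medication → Pharmacy Registration required.
Sec. 14-2. dispenses prescription medication → Commercial Permit required.
Sec. 14-3. dispenses prescription medication; seating 132 ≤ 158 → Regulatory License not required.
Sec. 14-4. dispenses prescription medication; seating 132 < 136 → Pharmacy Permit required.
Sec. 14-5. seating 132 < 190; does not handle hazardous materials → Commercial License not required.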